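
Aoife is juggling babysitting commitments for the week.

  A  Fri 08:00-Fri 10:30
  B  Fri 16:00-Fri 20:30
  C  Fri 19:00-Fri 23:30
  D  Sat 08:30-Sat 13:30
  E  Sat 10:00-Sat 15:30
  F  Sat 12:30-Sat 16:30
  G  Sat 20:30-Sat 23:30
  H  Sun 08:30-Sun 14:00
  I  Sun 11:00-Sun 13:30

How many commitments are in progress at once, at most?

3

Sort all start/end points and keep a running count:
Fri 08:00 start A → 1
Fri 10:30 end A → 0
Fri 16:00 start B → 1
Fri 19:00 start C → 2
Fri 20:30 end B → 1
Fri 23:30 end C → 0
Sat 08:30 start D → 1
Sat 10:00 start E → 2
Sat 12:30 start F → 3
Sat 13:30 end D → 2
Sat 15:30 end E → 1
Sat 16:30 end F → 0
Sat 20:30 start G → 1
Sat 23:30 end G → 0
Sun 08:30 start H → 1
Sun 11:00 start I → 2
Sun 13:30 end I → 1
Sun 14:00 end H → 0
Peak is 3, at Sat 12:30 (D, E, F).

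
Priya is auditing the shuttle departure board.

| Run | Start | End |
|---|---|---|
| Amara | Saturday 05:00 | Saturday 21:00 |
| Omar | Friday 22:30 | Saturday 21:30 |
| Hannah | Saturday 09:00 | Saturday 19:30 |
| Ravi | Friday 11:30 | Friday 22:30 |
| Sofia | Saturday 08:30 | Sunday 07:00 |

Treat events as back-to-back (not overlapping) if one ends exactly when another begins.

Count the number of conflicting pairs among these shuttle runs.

Sorted by start: Ravi, Omar, Amara, Sofia, Hannah.
Omar starts exactly when Ravi ends (back-to-back, no overlap), so Ravi has no further overlaps.
Amara starts before Omar ends → Omar and Amara overlap.
Sofia starts before Omar ends → Omar and Sofia overlap.
Hannah starts before Omar ends → Omar and Hannah overlap.
Sofia starts before Amara ends → Amara and Sofia overlap.
Hannah starts before Amara ends → Amara and Hannah overlap.
Hannah starts before Sofia ends → Sofia and Hannah overlap.
Overlapping pairs: Amara & Hannah, Amara & Omar, Amara & Sofia, Hannah & Omar, Hannah & Sofia, Omar & Sofia — 6 in total.

6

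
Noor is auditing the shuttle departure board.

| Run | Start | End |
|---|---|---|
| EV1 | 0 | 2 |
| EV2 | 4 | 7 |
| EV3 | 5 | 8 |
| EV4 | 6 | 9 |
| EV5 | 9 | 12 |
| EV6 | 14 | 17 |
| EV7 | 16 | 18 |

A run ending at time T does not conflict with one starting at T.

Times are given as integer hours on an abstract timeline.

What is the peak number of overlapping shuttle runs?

Walk through starts and ends in time order (an end at T is processed before a start at T):
0 start EV1 → 1
2 end EV1 → 0
4 start EV2 → 1
5 start EV3 → 2
6 start EV4 → 3
7 end EV2 → 2
8 end EV3 → 1
9 end EV4 → 0
9 start EV5 → 1
12 end EV5 → 0
14 start EV6 → 1
16 start EV7 → 2
17 end EV6 → 1
18 end EV7 → 0
Peak is 3, at 6 (EV2, EV3, EV4).

3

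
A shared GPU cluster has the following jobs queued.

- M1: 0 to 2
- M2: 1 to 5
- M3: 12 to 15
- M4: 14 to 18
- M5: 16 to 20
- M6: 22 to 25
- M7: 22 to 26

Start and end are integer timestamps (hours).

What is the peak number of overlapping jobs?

Sort all start/end points and keep a running count:
0 start M1 → 1
1 start M2 → 2
2 end M1 → 1
5 end M2 → 0
12 start M3 → 1
14 start M4 → 2
15 end M3 → 1
16 start M5 → 2
18 end M4 → 1
20 end M5 → 0
22 start M6 → 1
22 start M7 → 2
25 end M6 → 1
26 end M7 → 0
Peak is 2, at 1 (M1, M2).

2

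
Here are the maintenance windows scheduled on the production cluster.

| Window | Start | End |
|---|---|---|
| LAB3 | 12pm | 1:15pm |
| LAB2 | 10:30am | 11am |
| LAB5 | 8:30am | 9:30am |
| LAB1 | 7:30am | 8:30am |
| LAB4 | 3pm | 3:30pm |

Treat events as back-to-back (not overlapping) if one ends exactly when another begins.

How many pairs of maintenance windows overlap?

Sorted by start: LAB1, LAB5, LAB2, LAB3, LAB4.
LAB5 starts exactly when LAB1 ends (back-to-back, no overlap) — done with LAB1.
LAB2 starts after LAB5 ends — done with LAB5.
LAB3 starts after LAB2 ends — done with LAB2.
LAB4 starts after LAB3 ends.
No pair overlaps.

0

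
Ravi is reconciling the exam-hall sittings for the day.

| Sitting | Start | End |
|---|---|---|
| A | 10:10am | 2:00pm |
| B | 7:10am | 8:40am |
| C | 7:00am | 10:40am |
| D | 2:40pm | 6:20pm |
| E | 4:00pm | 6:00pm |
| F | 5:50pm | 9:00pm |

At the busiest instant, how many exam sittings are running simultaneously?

Sort all start/end points and keep a running count:
7:00am start C → 1
7:10am start B → 2
8:40am end B → 1
10:10am start A → 2
10:40am end C → 1
2:00pm end A → 0
2:40pm start D → 1
4:00pm start E → 2
5:50pm start F → 3
6:00pm end E → 2
6:20pm end D → 1
9:00pm end F → 0
Peak is 3, at 5:50pm (D, E, F).

3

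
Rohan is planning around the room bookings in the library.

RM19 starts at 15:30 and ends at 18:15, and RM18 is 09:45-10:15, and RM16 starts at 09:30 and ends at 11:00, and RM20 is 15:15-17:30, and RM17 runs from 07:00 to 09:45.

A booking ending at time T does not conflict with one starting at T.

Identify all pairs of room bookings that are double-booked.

Sorted by start: RM17, RM16, RM18, RM20, RM19.
RM16 starts before RM17 ends → RM17 and RM16 overlap.
RM18 starts exactly when RM17 ends (back-to-back, no overlap), so RM17 has no further overlaps.
RM18 starts before RM16 ends → RM16 and RM18 overlap.
RM20 starts after RM16 ends, so RM16 has no further overlaps.
RM20 starts after RM18 ends, so RM18 has no further overlaps.
RM19 starts before RM20 ends → RM20 and RM19 overlap.

RM16 & RM17, RM16 & RM18, RM19 & RM20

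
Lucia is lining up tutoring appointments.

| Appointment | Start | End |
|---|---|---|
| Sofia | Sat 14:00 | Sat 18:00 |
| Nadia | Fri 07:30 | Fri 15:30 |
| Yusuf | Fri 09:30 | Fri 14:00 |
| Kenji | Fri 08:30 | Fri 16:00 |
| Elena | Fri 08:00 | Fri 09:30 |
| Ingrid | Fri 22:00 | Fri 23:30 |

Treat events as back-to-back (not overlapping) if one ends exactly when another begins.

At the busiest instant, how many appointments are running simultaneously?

Sweep the timeline, counting +1 at each start and −1 at each end (ends before starts at a tie):
Fri 07:30 start Nadia → 1
Fri 08:00 start Elena → 2
Fri 08:30 start Kenji → 3
Fri 09:30 end Elena → 2
Fri 09:30 start Yusuf → 3
Fri 14:00 end Yusuf → 2
Fri 15:30 end Nadia → 1
Fri 16:00 end Kenji → 0
Fri 22:00 start Ingrid → 1
Fri 23:30 end Ingrid → 0
Sat 14:00 start Sofia → 1
Sat 18:00 end Sofia → 0
Peak is 3, at Fri 08:30 (Elena, Kenji, Nadia).

3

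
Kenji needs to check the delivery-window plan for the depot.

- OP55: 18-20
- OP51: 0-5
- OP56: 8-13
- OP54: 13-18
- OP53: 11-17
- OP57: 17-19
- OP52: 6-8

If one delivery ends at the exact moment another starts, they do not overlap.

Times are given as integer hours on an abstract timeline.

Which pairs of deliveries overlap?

Sorted by start: OP51, OP52, OP56, OP53, OP54, OP57, OP55.
OP52 starts after OP51 ends — done with OP51.
OP56 starts exactly when OP52 ends (back-to-back, no overlap) — done with OP52.
OP53 starts before OP56 ends → OP56 and OP53 overlap.
OP54 starts exactly when OP56 ends (back-to-back, no overlap) — done with OP56.
OP54 starts before OP53 ends → OP53 and OP54 overlap.
OP57 starts exactly when OP53 ends (back-to-back, no overlap) — done with OP53.
OP57 starts before OP54 ends → OP54 and OP57 overlap.
OP55 starts exactly when OP54 ends (back-to-back, no overlap).
OP55 starts before OP57 ends → OP57 and OP55 overlap.

OP53 & OP54, OP53 & OP56, OP54 & OP57, OP55 & OP57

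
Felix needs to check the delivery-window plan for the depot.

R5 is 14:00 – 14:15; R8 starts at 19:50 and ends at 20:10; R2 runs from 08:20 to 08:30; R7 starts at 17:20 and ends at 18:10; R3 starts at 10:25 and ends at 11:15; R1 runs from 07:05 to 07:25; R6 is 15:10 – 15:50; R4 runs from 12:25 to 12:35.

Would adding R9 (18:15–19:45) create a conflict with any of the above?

No — it doesn't clash with anything

R1: ends 07:25 at or before R9 starts 18:15 → clear.
R2: ends 08:30 at or before R9 starts 18:15 → clear.
R3: ends 11:15 at or before R9 starts 18:15 → clear.
R4: ends 12:35 at or before R9 starts 18:15 → clear.
R5: ends 14:15 at or before R9 starts 18:15 → clear.
R6: ends 15:50 at or before R9 starts 18:15 → clear.
R7: ends 18:10 at or before R9 starts 18:15 → clear.
R8: starts 19:50 at or after R9 ends 19:45 → clear.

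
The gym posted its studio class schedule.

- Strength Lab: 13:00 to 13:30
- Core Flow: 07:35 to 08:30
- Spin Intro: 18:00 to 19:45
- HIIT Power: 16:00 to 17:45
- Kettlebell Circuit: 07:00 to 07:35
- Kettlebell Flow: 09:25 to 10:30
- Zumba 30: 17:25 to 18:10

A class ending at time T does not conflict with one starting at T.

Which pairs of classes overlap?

Check each pair: they overlap iff neither finishes before the other starts.
Sorted by start: Kettlebell Circuit, Core Flow, Kettlebell Flow, Strength Lab, HIIT Power, Zumba 30, Spin Intro.
Core Flow starts exactly when Kettlebell Circuit ends (back-to-back, no overlap), so Kettlebell Circuit has no further overlaps.
Kettlebell Flow starts after Core Flow ends, so Core Flow has no further overlaps.
Strength Lab starts after Kettlebell Flow ends, so Kettlebell Flow has no further overlaps.
HIIT Power starts after Strength Lab ends, so Strength Lab has no further overlaps.
Zumba 30 starts before HIIT Power ends → HIIT Power and Zumba 30 overlap.
Spin Intro starts after HIIT Power ends.
Spin Intro starts before Zumba 30 ends → Zumba 30 and Spin Intro overlap.

HIIT Power & Zumba 30, Spin Intro & Zumba 30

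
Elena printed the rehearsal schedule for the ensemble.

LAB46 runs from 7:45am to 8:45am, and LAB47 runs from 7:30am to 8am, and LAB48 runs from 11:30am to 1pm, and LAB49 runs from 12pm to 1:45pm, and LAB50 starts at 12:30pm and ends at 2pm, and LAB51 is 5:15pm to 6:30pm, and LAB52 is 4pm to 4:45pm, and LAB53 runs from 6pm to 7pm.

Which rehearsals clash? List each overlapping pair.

LAB46 & LAB47, LAB48 & LAB49, LAB48 & LAB50, LAB49 & LAB50, LAB51 & LAB53

Two intervals overlap when each starts before the other ends.
Sorted by start: LAB47, LAB46, LAB48, LAB49, LAB50, LAB52, LAB51, LAB53.
LAB46 starts before LAB47 ends → LAB47 and LAB46 overlap.
LAB48 starts after LAB47 ends; LAB47 is clear from here.
LAB48 starts after LAB46 ends; LAB46 is clear from here.
LAB49 starts before LAB48 ends → LAB48 and LAB49 overlap.
LAB50 starts before LAB48 ends → LAB48 and LAB50 overlap.
LAB52 starts after LAB48 ends; LAB48 is clear from here.
LAB50 starts before LAB49 ends → LAB49 and LAB50 overlap.
LAB52 starts after LAB49 ends; LAB49 is clear from here.
LAB52 starts after LAB50 ends; LAB50 is clear from here.
LAB51 starts after LAB52 ends; LAB52 is clear from here.
LAB53 starts before LAB51 ends → LAB51 and LAB53 overlap.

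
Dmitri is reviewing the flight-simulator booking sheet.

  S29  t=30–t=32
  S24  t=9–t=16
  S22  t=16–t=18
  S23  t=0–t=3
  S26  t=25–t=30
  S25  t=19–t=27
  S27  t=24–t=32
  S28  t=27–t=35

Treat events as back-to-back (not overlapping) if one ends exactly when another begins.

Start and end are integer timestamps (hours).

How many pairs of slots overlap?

Sorted by start: S23, S24, S22, S25, S27, S26, S28, S29.
S24 starts after S23 ends, so S23 has no further overlaps.
S22 starts exactly when S24 ends (back-to-back, no overlap), so S24 has no further overlaps.
S25 starts after S22 ends, so S22 has no further overlaps.
S27 starts before S25 ends → S25 and S27 overlap.
S26 starts before S25 ends → S25 and S26 overlap.
S28 starts exactly when S25 ends (back-to-back, no overlap), so S25 has no further overlaps.
S26 starts before S27 ends → S27 and S26 overlap.
S28 starts before S27 ends → S27 and S28 overlap.
S29 starts before S27 ends → S27 and S29 overlap.
S28 starts before S26 ends → S26 and S28 overlap.
S29 starts exactly when S26 ends (back-to-back, no overlap).
S29 starts before S28 ends → S28 and S29 overlap.
Overlapping pairs: S25 & S26, S25 & S27, S26 & S27, S26 & S28, S27 & S28, S27 & S29, S28 & S29 — 7 in total.

7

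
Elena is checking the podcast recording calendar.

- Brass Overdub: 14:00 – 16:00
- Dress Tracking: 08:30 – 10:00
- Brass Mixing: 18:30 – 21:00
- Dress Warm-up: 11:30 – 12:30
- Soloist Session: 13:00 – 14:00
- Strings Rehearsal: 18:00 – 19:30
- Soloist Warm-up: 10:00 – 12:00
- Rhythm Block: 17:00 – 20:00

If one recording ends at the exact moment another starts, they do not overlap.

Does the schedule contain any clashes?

Yes

Sorted by start: Dress Tracking, Soloist Warm-up, Dress Warm-up, Soloist Session, Brass Overdub, Rhythm Block, Strings Rehearsal, Brass Mixing.
Soloist Warm-up starts exactly when Dress Tracking ends (back-to-back, no overlap) — done with Dress Tracking.
Dress Warm-up starts before Soloist Warm-up ends → Soloist Warm-up and Dress Warm-up overlap.
That's a conflict, so the schedule is not conflict-free.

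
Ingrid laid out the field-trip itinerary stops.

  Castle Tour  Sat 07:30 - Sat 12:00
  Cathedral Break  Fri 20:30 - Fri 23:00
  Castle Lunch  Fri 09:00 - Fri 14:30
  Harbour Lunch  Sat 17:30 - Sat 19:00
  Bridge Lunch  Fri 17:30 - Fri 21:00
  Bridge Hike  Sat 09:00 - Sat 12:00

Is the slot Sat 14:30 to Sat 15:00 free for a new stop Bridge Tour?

Castle Lunch: ends Fri 14:30 at or before Bridge Tour starts Sat 14:30 → clear.
Bridge Lunch: ends Fri 21:00 at or before Bridge Tour starts Sat 14:30 → clear.
Cathedral Break: ends Fri 23:00 at or before Bridge Tour starts Sat 14:30 → clear.
Castle Tour: ends Sat 12:00 at or before Bridge Tour starts Sat 14:30 → clear.
Bridge Hike: ends Sat 12:00 at or before Bridge Tour starts Sat 14:30 → clear.
Harbour Lunch: starts Sat 17:30 at or after Bridge Tour ends Sat 15:00 → clear.

Yes — the slot is free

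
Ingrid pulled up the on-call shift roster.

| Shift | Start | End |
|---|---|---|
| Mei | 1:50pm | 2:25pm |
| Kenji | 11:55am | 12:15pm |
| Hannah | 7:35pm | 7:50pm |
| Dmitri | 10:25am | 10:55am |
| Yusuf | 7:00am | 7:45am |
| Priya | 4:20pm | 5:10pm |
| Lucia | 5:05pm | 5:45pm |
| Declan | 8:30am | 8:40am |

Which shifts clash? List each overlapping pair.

Lucia & Priya

Sorted by start: Yusuf, Declan, Dmitri, Kenji, Mei, Priya, Lucia, Hannah.
Declan starts after Yusuf ends, so Yusuf has no further overlaps.
Dmitri starts after Declan ends, so Declan has no further overlaps.
Kenji starts after Dmitri ends, so Dmitri has no further overlaps.
Mei starts after Kenji ends, so Kenji has no further overlaps.
Priya starts after Mei ends, so Mei has no further overlaps.
Lucia starts before Priya ends → Priya and Lucia overlap.
Hannah starts after Priya ends.
Hannah starts after Lucia ends.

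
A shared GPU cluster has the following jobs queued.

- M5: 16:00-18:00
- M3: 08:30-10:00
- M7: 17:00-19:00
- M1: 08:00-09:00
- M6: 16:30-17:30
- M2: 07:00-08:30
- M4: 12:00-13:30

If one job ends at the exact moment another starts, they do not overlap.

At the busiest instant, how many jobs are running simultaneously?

Sweep the timeline, counting +1 at each start and −1 at each end (ends before starts at a tie):
07:00 start M2 → 1
08:00 start M1 → 2
08:30 end M2 → 1
08:30 start M3 → 2
09:00 end M1 → 1
10:00 end M3 → 0
12:00 start M4 → 1
13:30 end M4 → 0
16:00 start M5 → 1
16:30 start M6 → 2
17:00 start M7 → 3
17:30 end M6 → 2
18:00 end M5 → 1
19:00 end M7 → 0
Peak is 3, at 17:00 (M5, M6, M7).

3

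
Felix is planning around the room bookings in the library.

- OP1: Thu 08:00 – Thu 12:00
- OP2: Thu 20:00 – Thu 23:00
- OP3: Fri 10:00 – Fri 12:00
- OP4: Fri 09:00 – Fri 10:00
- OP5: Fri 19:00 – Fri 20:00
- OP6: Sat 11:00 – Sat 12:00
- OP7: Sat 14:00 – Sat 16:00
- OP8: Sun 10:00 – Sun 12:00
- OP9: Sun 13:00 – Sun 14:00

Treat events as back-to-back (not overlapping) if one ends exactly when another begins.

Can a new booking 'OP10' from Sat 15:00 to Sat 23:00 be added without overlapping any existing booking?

OP1: ends Thu 12:00 at or before OP10 starts Sat 15:00 → clear.
OP2: ends Thu 23:00 at or before OP10 starts Sat 15:00 → clear.
OP4: ends Fri 10:00 at or before OP10 starts Sat 15:00 → clear.
OP3: ends Fri 12:00 at or before OP10 starts Sat 15:00 → clear.
OP5: ends Fri 20:00 at or before OP10 starts Sat 15:00 → clear.
OP6: ends Sat 12:00 at or before OP10 starts Sat 15:00 → clear.
OP7: starts Sat 14:00 before OP10 ends Sat 23:00, and ends Sat 16:00 after OP10 starts Sat 15:00 → overlap.
OP8: starts Sun 10:00 at or after OP10 ends Sat 23:00 → clear.
OP9: starts Sun 13:00 at or after OP10 ends Sat 23:00 → clear.
OP10 overlaps OP7.

No — it overlaps OP7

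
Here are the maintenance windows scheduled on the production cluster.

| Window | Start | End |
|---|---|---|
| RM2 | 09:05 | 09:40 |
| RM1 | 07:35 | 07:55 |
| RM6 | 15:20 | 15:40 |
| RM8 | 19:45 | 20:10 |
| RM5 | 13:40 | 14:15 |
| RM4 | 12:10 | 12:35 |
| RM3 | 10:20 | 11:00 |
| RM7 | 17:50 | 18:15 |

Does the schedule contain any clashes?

No

Sorted by start: RM1, RM2, RM3, RM4, RM5, RM6, RM7, RM8.
RM2 starts after RM1 ends, so nothing later overlaps RM1 either.
RM3 starts after RM2 ends, so nothing later overlaps RM2 either.
RM4 starts after RM3 ends, so nothing later overlaps RM3 either.
RM5 starts after RM4 ends, so nothing later overlaps RM4 either.
RM6 starts after RM5 ends, so nothing later overlaps RM5 either.
RM7 starts after RM6 ends, so nothing later overlaps RM6 either.
RM8 starts after RM7 ends.
Every pair is clear; the schedule has no overlaps.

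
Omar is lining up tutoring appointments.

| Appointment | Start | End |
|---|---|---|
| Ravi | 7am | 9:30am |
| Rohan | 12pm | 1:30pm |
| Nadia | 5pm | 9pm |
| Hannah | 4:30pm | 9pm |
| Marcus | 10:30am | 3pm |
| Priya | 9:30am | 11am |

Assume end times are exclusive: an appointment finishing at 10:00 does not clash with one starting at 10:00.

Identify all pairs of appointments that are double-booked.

Hannah & Nadia, Marcus & Priya, Marcus & Rohan

Sorted by start: Ravi, Priya, Marcus, Rohan, Hannah, Nadia.
Priya starts exactly when Ravi ends (back-to-back, no overlap), so Ravi has no further overlaps.
Marcus starts before Priya ends → Priya and Marcus overlap.
Rohan starts after Priya ends, so Priya has no further overlaps.
Rohan starts before Marcus ends → Marcus and Rohan overlap.
Hannah starts after Marcus ends, so Marcus has no further overlaps.
Hannah starts after Rohan ends, so Rohan has no further overlaps.
Nadia starts before Hannah ends → Hannah and Nadia overlap.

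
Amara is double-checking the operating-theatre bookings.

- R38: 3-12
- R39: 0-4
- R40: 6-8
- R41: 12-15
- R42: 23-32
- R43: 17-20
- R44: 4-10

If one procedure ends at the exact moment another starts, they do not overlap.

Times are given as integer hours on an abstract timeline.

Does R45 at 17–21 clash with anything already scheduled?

R39: ends 4 at or before R45 starts 17 → clear.
R38: ends 12 at or before R45 starts 17 → clear.
R44: ends 10 at or before R45 starts 17 → clear.
R40: ends 8 at or before R45 starts 17 → clear.
R41: ends 15 at or before R45 starts 17 → clear.
R43: starts 17 before R45 ends 21, and ends 20 after R45 starts 17 → overlap.
R42: starts 23 at or after R45 ends 21 → clear.
R45 overlaps R43.

Yes — it overlaps R43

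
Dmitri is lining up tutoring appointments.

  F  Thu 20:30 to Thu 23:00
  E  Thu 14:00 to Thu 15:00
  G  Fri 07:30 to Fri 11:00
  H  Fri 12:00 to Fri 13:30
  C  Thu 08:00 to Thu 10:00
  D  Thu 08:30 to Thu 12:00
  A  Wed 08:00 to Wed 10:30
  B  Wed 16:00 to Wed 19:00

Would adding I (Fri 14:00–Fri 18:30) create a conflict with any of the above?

A: ends Wed 10:30 at or before I starts Fri 14:00 → clear.
B: ends Wed 19:00 at or before I starts Fri 14:00 → clear.
C: ends Thu 10:00 at or before I starts Fri 14:00 → clear.
D: ends Thu 12:00 at or before I starts Fri 14:00 → clear.
E: ends Thu 15:00 at or before I starts Fri 14:00 → clear.
F: ends Thu 23:00 at or before I starts Fri 14:00 → clear.
G: ends Fri 11:00 at or before I starts Fri 14:00 → clear.
H: ends Fri 13:30 at or before I starts Fri 14:00 → clear.

No — it doesn't clash with anything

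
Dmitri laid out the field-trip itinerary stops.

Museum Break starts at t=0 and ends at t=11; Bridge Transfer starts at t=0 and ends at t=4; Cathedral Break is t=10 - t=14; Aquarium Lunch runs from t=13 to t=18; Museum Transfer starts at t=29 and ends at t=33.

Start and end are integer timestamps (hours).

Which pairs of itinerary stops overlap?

Sorted by start: Museum Break, Bridge Transfer, Cathedral Break, Aquarium Lunch, Museum Transfer.
Bridge Transfer starts before Museum Break ends → Museum Break and Bridge Transfer overlap.
Cathedral Break starts before Museum Break ends → Museum Break and Cathedral Break overlap.
Aquarium Lunch starts after Museum Break ends; Museum Break is clear from here.
Cathedral Break starts after Bridge Transfer ends; Bridge Transfer is clear from here.
Aquarium Lunch starts before Cathedral Break ends → Cathedral Break and Aquarium Lunch overlap.
Museum Transfer starts after Cathedral Break ends.
Museum Transfer starts after Aquarium Lunch ends.

Aquarium Lunch & Cathedral Break, Bridge Transfer & Museum Break, Cathedral Break & Museum Break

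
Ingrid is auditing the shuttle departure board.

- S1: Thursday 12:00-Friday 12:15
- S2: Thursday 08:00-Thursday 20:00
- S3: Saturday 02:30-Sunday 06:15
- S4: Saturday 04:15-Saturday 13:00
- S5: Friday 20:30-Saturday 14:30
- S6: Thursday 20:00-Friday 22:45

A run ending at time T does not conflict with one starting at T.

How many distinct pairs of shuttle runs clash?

6

Sorted by start: S2, S1, S6, S5, S3, S4.
S1 starts before S2 ends → S2 and S1 overlap.
S6 starts exactly when S2 ends (back-to-back, no overlap), so S2 has no further overlaps.
S6 starts before S1 ends → S1 and S6 overlap.
S5 starts after S1 ends, so S1 has no further overlaps.
S5 starts before S6 ends → S6 and S5 overlap.
S3 starts after S6 ends, so S6 has no further overlaps.
S3 starts before S5 ends → S5 and S3 overlap.
S4 starts before S5 ends → S5 and S4 overlap.
S4 starts before S3 ends → S3 and S4 overlap.
Overlapping pairs: S1 & S2, S1 & S6, S3 & S4, S3 & S5, S4 & S5, S5 & S6 — 6 in total.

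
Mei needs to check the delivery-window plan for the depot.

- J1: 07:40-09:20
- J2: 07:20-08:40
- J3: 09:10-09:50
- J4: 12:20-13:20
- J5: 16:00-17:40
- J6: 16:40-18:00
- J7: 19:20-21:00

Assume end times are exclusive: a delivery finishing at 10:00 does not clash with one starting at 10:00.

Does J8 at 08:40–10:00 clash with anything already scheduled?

Yes — it overlaps J1, J3

J2: ends 08:40 at or before J8 starts 08:40 → clear.
J1: starts 07:40 before J8 ends 10:00, and ends 09:20 after J8 starts 08:40 → overlap.
J3: starts 09:10 before J8 ends 10:00, and ends 09:50 after J8 starts 08:40 → overlap.
J4: starts 12:20 at or after J8 ends 10:00 → clear.
J5: starts 16:00 at or after J8 ends 10:00 → clear.
J6: starts 16:40 at or after J8 ends 10:00 → clear.
J7: starts 19:20 at or after J8 ends 10:00 → clear.
J8 overlaps J1, J3.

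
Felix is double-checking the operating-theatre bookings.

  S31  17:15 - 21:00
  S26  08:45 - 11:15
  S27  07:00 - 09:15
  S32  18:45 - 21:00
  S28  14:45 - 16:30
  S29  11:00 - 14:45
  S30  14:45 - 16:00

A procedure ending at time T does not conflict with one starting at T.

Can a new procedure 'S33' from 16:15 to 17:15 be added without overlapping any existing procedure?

S27: ends 09:15 at or before S33 starts 16:15 → clear.
S26: ends 11:15 at or before S33 starts 16:15 → clear.
S29: ends 14:45 at or before S33 starts 16:15 → clear.
S28: starts 14:45 before S33 ends 17:15, and ends 16:30 after S33 starts 16:15 → overlap.
S30: ends 16:00 at or before S33 starts 16:15 → clear.
S31: starts 17:15 at or after S33 ends 17:15 → clear.
S32: starts 18:45 at or after S33 ends 17:15 → clear.
S33 overlaps S28.

No — it overlaps S28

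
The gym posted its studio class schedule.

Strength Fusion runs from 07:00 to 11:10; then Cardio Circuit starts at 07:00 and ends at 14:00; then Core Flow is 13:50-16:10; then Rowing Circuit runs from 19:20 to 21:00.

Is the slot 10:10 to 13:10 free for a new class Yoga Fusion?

No — it overlaps Cardio Circuit, Strength Fusion

Strength Fusion: starts 07:00 before Yoga Fusion ends 13:10, and ends 11:10 after Yoga Fusion starts 10:10 → overlap.
Cardio Circuit: starts 07:00 before Yoga Fusion ends 13:10, and ends 14:00 after Yoga Fusion starts 10:10 → overlap.
Core Flow: starts 13:50 at or after Yoga Fusion ends 13:10 → clear.
Rowing Circuit: starts 19:20 at or after Yoga Fusion ends 13:10 → clear.
Yoga Fusion overlaps Strength Fusion, Cardio Circuit.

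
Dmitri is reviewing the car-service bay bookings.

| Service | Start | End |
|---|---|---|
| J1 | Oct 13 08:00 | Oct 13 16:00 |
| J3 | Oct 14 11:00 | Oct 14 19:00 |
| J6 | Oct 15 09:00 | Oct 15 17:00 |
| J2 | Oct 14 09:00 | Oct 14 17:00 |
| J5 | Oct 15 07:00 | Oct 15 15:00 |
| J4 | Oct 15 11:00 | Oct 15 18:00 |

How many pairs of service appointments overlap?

4

Sorted by start: J1, J2, J3, J5, J6, J4.
J2 starts after J1 ends, so J1 has no further overlaps.
J3 starts before J2 ends → J2 and J3 overlap.
J5 starts after J2 ends, so J2 has no further overlaps.
J5 starts after J3 ends, so J3 has no further overlaps.
J6 starts before J5 ends → J5 and J6 overlap.
J4 starts before J5 ends → J5 and J4 overlap.
J4 starts before J6 ends → J6 and J4 overlap.
Overlapping pairs: J2 & J3, J4 & J5, J4 & J6, J5 & J6 — 4 in total.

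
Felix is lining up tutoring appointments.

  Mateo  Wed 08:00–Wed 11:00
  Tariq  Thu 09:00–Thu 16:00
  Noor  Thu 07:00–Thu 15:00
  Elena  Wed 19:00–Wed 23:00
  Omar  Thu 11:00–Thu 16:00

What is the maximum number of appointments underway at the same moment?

Walk through starts and ends in time order (an end at T is processed before a start at T):
Wed 08:00 start Mateo → 1
Wed 11:00 end Mateo → 0
Wed 19:00 start Elena → 1
Wed 23:00 end Elena → 0
Thu 07:00 start Noor → 1
Thu 09:00 start Tariq → 2
Thu 11:00 start Omar → 3
Thu 15:00 end Noor → 2
Thu 16:00 end Omar → 1
Thu 16:00 end Tariq → 0
Peak is 3, at Thu 11:00 (Noor, Omar, Tariq).

3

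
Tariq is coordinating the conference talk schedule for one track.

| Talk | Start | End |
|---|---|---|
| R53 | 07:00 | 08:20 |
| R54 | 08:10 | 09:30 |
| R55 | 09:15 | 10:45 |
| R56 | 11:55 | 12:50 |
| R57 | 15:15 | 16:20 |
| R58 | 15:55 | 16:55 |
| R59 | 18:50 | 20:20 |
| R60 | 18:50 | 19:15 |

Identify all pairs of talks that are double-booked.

R53 & R54, R54 & R55, R57 & R58, R59 & R60

Sorted by start: R53, R54, R55, R56, R57, R58, R59, R60.
R54 starts before R53 ends → R53 and R54 overlap.
R55 starts after R53 ends — done with R53.
R55 starts before R54 ends → R54 and R55 overlap.
R56 starts after R54 ends — done with R54.
R56 starts after R55 ends — done with R55.
R57 starts after R56 ends — done with R56.
R58 starts before R57 ends → R57 and R58 overlap.
R59 starts after R57 ends — done with R57.
R59 starts after R58 ends — done with R58.
R60 starts before R59 ends → R59 and R60 overlap.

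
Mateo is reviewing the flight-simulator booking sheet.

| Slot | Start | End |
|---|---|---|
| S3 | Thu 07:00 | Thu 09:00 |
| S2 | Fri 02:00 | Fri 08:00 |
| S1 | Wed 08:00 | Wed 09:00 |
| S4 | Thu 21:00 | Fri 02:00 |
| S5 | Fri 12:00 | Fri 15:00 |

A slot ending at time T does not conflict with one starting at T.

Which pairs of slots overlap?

none

Sorted by start: S1, S3, S4, S2, S5.
S3 starts after S1 ends — done with S1.
S4 starts after S3 ends — done with S3.
S2 starts exactly when S4 ends (back-to-back, no overlap) — done with S4.
S5 starts after S2 ends.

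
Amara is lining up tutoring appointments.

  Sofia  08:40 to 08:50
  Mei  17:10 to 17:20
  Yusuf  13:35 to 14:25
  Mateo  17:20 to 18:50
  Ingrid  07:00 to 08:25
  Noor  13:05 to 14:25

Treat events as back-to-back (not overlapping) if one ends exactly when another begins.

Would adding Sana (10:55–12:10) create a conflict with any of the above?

No — it doesn't clash with anything

Ingrid: ends 08:25 at or before Sana starts 10:55 → clear.
Sofia: ends 08:50 at or before Sana starts 10:55 → clear.
Noor: starts 13:05 at or after Sana ends 12:10 → clear.
Yusuf: starts 13:35 at or after Sana ends 12:10 → clear.
Mei: starts 17:10 at or after Sana ends 12:10 → clear.
Mateo: starts 17:20 at or after Sana ends 12:10 → clear.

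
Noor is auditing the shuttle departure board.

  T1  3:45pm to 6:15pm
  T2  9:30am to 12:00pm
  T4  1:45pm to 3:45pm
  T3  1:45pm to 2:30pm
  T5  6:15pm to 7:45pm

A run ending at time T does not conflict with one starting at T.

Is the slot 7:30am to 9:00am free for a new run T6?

T2: starts 9:30am at or after T6 ends 9:00am → clear.
T3: starts 1:45pm at or after T6 ends 9:00am → clear.
T4: starts 1:45pm at or after T6 ends 9:00am → clear.
T1: starts 3:45pm at or after T6 ends 9:00am → clear.
T5: starts 6:15pm at or after T6 ends 9:00am → clear.

Yes — the slot is free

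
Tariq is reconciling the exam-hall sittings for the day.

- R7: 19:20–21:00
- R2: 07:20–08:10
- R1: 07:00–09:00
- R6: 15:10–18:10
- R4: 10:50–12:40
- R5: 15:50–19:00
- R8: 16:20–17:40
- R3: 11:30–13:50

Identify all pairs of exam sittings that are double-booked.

R1 & R2, R3 & R4, R5 & R6, R5 & R8, R6 & R8

Sorted by start: R1, R2, R4, R3, R6, R5, R8, R7.
R2 starts before R1 ends → R1 and R2 overlap.
R4 starts after R1 ends, so nothing later overlaps R1 either.
R4 starts after R2 ends, so nothing later overlaps R2 either.
R3 starts before R4 ends → R4 and R3 overlap.
R6 starts after R4 ends, so nothing later overlaps R4 either.
R6 starts after R3 ends, so nothing later overlaps R3 either.
R5 starts before R6 ends → R6 and R5 overlap.
R8 starts before R6 ends → R6 and R8 overlap.
R7 starts after R6 ends.
R8 starts before R5 ends → R5 and R8 overlap.
R7 starts after R5 ends.
R7 starts after R8 ends.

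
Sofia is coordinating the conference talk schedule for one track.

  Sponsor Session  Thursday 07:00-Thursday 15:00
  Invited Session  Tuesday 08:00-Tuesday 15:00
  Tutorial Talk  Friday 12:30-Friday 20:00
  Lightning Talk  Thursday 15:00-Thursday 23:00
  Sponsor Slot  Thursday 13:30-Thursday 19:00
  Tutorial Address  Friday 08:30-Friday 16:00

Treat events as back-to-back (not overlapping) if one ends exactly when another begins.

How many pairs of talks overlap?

Sorted by start: Invited Session, Sponsor Session, Sponsor Slot, Lightning Talk, Tutorial Address, Tutorial Talk.
Sponsor Session starts after Invited Session ends; Invited Session is clear from here.
Sponsor Slot starts before Sponsor Session ends → Sponsor Session and Sponsor Slot overlap.
Lightning Talk starts exactly when Sponsor Session ends (back-to-back, no overlap); Sponsor Session is clear from here.
Lightning Talk starts before Sponsor Slot ends → Sponsor Slot and Lightning Talk overlap.
Tutorial Address starts after Sponsor Slot ends; Sponsor Slot is clear from here.
Tutorial Address starts after Lightning Talk ends; Lightning Talk is clear from here.
Tutorial Talk starts before Tutorial Address ends → Tutorial Address and Tutorial Talk overlap.
Overlapping pairs: Lightning Talk & Sponsor Slot, Sponsor Session & Sponsor Slot, Tutorial Address & Tutorial Talk — 3 in total.

3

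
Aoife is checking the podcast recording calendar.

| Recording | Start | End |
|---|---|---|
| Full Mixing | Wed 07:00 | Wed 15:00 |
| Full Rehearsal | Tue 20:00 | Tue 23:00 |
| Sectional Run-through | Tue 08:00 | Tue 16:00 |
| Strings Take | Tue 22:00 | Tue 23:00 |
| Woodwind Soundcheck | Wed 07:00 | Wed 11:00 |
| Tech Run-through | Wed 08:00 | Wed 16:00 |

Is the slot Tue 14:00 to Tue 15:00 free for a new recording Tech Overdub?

Sectional Run-through: starts Tue 08:00 before Tech Overdub ends Tue 15:00, and ends Tue 16:00 after Tech Overdub starts Tue 14:00 → overlap.
Full Rehearsal: starts Tue 20:00 at or after Tech Overdub ends Tue 15:00 → clear.
Strings Take: starts Tue 22:00 at or after Tech Overdub ends Tue 15:00 → clear.
Woodwind Soundcheck: starts Wed 07:00 at or after Tech Overdub ends Tue 15:00 → clear.
Full Mixing: starts Wed 07:00 at or after Tech Overdub ends Tue 15:00 → clear.
Tech Run-through: starts Wed 08:00 at or after Tech Overdub ends Tue 15:00 → clear.
Tech Overdub overlaps Sectional Run-through.

No — it overlaps Sectional Run-through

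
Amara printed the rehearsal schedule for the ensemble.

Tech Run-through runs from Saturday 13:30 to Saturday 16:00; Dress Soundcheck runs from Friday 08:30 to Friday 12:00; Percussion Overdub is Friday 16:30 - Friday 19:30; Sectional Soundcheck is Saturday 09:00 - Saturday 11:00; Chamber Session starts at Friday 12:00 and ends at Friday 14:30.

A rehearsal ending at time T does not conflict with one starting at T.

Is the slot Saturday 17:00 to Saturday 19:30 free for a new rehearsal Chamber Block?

Dress Soundcheck: ends Friday 12:00 at or before Chamber Block starts Saturday 17:00 → clear.
Chamber Session: ends Friday 14:30 at or before Chamber Block starts Saturday 17:00 → clear.
Percussion Overdub: ends Friday 19:30 at or before Chamber Block starts Saturday 17:00 → clear.
Sectional Soundcheck: ends Saturday 11:00 at or before Chamber Block starts Saturday 17:00 → clear.
Tech Run-through: ends Saturday 16:00 at or before Chamber Block starts Saturday 17:00 → clear.

Yes — the slot is free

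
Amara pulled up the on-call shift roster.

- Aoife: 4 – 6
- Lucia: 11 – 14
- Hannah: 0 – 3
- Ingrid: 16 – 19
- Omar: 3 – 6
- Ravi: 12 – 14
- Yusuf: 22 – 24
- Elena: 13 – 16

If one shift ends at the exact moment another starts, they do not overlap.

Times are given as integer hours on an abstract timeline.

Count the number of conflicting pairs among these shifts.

4

Sorted by start: Hannah, Omar, Aoife, Lucia, Ravi, Elena, Ingrid, Yusuf.
Omar starts exactly when Hannah ends (back-to-back, no overlap); Hannah is clear from here.
Aoife starts before Omar ends → Omar and Aoife overlap.
Lucia starts after Omar ends; Omar is clear from here.
Lucia starts after Aoife ends; Aoife is clear from here.
Ravi starts before Lucia ends → Lucia and Ravi overlap.
Elena starts before Lucia ends → Lucia and Elena overlap.
Ingrid starts after Lucia ends; Lucia is clear from here.
Elena starts before Ravi ends → Ravi and Elena overlap.
Ingrid starts after Ravi ends; Ravi is clear from here.
Ingrid starts exactly when Elena ends (back-to-back, no overlap); Elena is clear from here.
Yusuf starts after Ingrid ends.
Overlapping pairs: Aoife & Omar, Elena & Lucia, Elena & Ravi, Lucia & Ravi — 4 in total.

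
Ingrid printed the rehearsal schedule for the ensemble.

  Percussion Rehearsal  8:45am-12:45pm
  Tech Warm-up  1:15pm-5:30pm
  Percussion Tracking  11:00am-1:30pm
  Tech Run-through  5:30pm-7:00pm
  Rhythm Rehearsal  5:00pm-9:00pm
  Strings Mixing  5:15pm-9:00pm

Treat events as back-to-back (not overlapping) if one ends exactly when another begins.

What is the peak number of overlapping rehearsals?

3

Sweep the timeline, counting +1 at each start and −1 at each end (ends before starts at a tie):
8:45am start Percussion Rehearsal → 1
11:00am start Percussion Tracking → 2
12:45pm end Percussion Rehearsal → 1
1:15pm start Tech Warm-up → 2
1:30pm end Percussion Tracking → 1
5:00pm start Rhythm Rehearsal → 2
5:15pm start Strings Mixing → 3
5:30pm end Tech Warm-up → 2
5:30pm start Tech Run-through → 3
7:00pm end Tech Run-through → 2
9:00pm end Rhythm Rehearsal → 1
9:00pm end Strings Mixing → 0
Peak is 3, at 5:15pm (Rhythm Rehearsal, Strings Mixing, Tech Warm-up).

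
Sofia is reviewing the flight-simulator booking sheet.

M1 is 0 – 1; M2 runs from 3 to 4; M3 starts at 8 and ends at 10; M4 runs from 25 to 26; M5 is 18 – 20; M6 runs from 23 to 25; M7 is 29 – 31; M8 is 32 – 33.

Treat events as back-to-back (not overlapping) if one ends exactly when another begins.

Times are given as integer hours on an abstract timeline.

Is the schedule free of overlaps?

Sorted by start: M1, M2, M3, M5, M6, M4, M7, M8.
M2 starts after M1 ends — done with M1.
M3 starts after M2 ends — done with M2.
M5 starts after M3 ends — done with M3.
M6 starts after M5 ends — done with M5.
M4 starts exactly when M6 ends (back-to-back, no overlap) — done with M6.
M7 starts after M4 ends — done with M4.
M8 starts after M7 ends.
Every pair is clear; the schedule has no overlaps.

Yes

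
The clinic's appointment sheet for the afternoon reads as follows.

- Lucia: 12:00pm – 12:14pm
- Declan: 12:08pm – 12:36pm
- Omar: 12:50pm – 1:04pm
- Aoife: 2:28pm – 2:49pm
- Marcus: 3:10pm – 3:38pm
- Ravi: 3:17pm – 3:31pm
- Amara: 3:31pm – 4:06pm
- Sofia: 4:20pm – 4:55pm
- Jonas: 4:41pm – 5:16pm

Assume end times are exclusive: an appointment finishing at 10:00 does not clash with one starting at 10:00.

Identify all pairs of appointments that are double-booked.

Two intervals overlap when each starts before the other ends.
Sorted by start: Lucia, Declan, Omar, Aoife, Marcus, Ravi, Amara, Sofia, Jonas.
Declan starts before Lucia ends → Lucia and Declan overlap.
Omar starts after Lucia ends, so nothing later overlaps Lucia either.
Omar starts after Declan ends, so nothing later overlaps Declan either.
Aoife starts after Omar ends, so nothing later overlaps Omar either.
Marcus starts after Aoife ends, so nothing later overlaps Aoife either.
Ravi starts before Marcus ends → Marcus and Ravi overlap.
Amara starts before Marcus ends → Marcus and Amara overlap.
Sofia starts after Marcus ends, so nothing later overlaps Marcus either.
Amara starts exactly when Ravi ends (back-to-back, no overlap), so nothing later overlaps Ravi either.
Sofia starts after Amara ends, so nothing later overlaps Amara either.
Jonas starts before Sofia ends → Sofia and Jonas overlap.

Amara & Marcus, Declan & Lucia, Jonas & Sofia, Marcus & Ravi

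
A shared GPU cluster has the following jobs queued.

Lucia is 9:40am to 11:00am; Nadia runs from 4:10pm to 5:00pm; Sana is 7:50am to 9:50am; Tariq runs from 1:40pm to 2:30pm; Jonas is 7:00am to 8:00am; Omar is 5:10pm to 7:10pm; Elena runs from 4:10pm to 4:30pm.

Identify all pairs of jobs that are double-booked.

Elena & Nadia, Jonas & Sana, Lucia & Sana

Sorted by start: Jonas, Sana, Lucia, Tariq, Elena, Nadia, Omar.
Sana starts before Jonas ends → Jonas and Sana overlap.
Lucia starts after Jonas ends, so Jonas has no further overlaps.
Lucia starts before Sana ends → Sana and Lucia overlap.
Tariq starts after Sana ends, so Sana has no further overlaps.
Tariq starts after Lucia ends, so Lucia has no further overlaps.
Elena starts after Tariq ends, so Tariq has no further overlaps.
Nadia starts before Elena ends → Elena and Nadia overlap.
Omar starts after Elena ends.
Omar starts after Nadia ends.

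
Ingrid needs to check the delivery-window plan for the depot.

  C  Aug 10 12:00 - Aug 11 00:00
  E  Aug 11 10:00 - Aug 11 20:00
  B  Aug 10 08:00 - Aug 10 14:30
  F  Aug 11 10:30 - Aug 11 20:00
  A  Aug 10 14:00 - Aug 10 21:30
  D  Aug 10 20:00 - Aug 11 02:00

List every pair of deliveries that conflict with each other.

A & B, A & C, A & D, B & C, C & D, E & F

Sorted by start: B, C, A, D, E, F.
C starts before B ends → B and C overlap.
A starts before B ends → B and A overlap.
D starts after B ends; B is clear from here.
A starts before C ends → C and A overlap.
D starts before C ends → C and D overlap.
E starts after C ends; C is clear from here.
D starts before A ends → A and D overlap.
E starts after A ends; A is clear from here.
E starts after D ends; D is clear from here.
F starts before E ends → E and F overlap.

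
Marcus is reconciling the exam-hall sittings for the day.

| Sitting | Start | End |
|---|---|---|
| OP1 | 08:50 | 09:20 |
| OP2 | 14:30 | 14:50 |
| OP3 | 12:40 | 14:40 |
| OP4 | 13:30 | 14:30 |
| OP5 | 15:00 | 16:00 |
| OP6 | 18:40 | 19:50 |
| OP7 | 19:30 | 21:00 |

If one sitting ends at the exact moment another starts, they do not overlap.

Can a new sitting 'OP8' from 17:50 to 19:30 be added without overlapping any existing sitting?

No — it overlaps OP6

OP1: ends 09:20 at or before OP8 starts 17:50 → clear.
OP3: ends 14:40 at or before OP8 starts 17:50 → clear.
OP4: ends 14:30 at or before OP8 starts 17:50 → clear.
OP2: ends 14:50 at or before OP8 starts 17:50 → clear.
OP5: ends 16:00 at or before OP8 starts 17:50 → clear.
OP6: starts 18:40 before OP8 ends 19:30, and ends 19:50 after OP8 starts 17:50 → overlap.
OP7: starts 19:30 at or after OP8 ends 19:30 → clear.
OP8 overlaps OP6.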